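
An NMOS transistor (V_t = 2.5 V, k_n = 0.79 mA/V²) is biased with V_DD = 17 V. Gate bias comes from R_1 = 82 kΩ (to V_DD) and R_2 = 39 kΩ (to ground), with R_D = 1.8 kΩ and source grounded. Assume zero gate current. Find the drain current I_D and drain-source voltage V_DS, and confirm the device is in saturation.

V_G = V_DD·R_2/(R_1+R_2) = 17×39/121 = 5.48 V. With the source grounded, V_GS = V_G = 5.48 V.
Assume saturation: I_D = (k_n/2)(V_GS − V_t)² = (0.79/2)×(5.48 − 2.5)² = 0.395×2.98² = 3.51 mA.
V_DS = V_DD − I_D·R_D = 17 − 3.51×1.8 = 10.7 V.
Saturation requires V_DS ≥ V_GS − V_t = 2.98 V; 10.7 ≥ 2.98 ✓.

I_D ≈ 3.5 mA, V_DS ≈ 11 V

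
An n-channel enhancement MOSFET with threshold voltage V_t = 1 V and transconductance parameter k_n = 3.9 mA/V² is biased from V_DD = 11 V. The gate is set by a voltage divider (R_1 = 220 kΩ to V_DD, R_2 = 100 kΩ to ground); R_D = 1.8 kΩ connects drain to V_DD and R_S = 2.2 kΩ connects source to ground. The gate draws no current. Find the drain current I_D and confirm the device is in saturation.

I_D ≈ 0.81 mA

V_G = V_DD·R_2/(R_1+R_2) = 11×100/320 = 3.44 V.
Assume saturation: I_D = (k_n/2)(V_GS − V_t)² with V_GS = V_G − I_D·R_S = 3.44 − 2.2·I_D.
Substituting gives 9.44·I_D² − 21.9·I_D + 11.6 = 0, with roots I_D = 0.814 or 1.51 mA.
The root I_D = 1.51 mA gives V_GS = 0.121 V ≤ V_t, so take I_D = 0.814 mA.
Then V_GS = 1.65 V and V_DS = V_DD − I_D(R_D+R_S) = 11 − 0.814×4 = 7.74 V.
Saturation requires V_DS ≥ V_GS − V_t = 0.646 V; 7.74 ≥ 0.646 ✓.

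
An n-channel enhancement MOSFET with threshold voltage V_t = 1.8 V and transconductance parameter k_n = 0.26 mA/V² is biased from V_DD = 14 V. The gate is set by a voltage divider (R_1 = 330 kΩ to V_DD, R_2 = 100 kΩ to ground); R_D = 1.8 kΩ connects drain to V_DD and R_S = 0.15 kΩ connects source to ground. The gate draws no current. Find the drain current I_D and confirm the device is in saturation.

V_G = V_DD·R_2/(R_1+R_2) = 14×100/430 = 3.26 V.
Assume saturation: I_D = (k_n/2)(V_GS − V_t)² with V_GS = V_G − I_D·R_S = 3.26 − 0.15·I_D.
Substituting gives 0.00293·I_D² − 1.06·I_D + 0.276 = 0, with roots I_D = 0.261 or 361 mA.
The root I_D = 361 mA gives V_GS = -50.9 V ≤ V_t, so take I_D = 0.261 mA.
Then V_GS = 3.22 V and V_DS = V_DD − I_D(R_D+R_S) = 14 − 0.261×1.95 = 13.5 V.
Saturation requires V_DS ≥ V_GS − V_t = 1.42 V; 13.5 ≥ 1.42 ✓.

I_D ≈ 0.26 mA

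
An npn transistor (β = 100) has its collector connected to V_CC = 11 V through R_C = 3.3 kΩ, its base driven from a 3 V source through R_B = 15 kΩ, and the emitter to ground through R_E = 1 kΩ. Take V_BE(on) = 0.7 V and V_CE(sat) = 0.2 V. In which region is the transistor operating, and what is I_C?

active; I_C ≈ 2 mA

Assume active. Base-emitter loop: I_B = (V_BB − V_BE)/(R_B + (β+1)R_E) = (3 − 0.7)/(15 + 101×1) = 0.0198 mA.
I_C = β·I_B = 100×0.0198 = 1.98 mA.
V_CE = V_CC − I_C·R_C − I_E·R_E = 11 − 1.98×3.3 − 2×1 = 2.45 V > V_CE(sat), so the active-region assumption holds.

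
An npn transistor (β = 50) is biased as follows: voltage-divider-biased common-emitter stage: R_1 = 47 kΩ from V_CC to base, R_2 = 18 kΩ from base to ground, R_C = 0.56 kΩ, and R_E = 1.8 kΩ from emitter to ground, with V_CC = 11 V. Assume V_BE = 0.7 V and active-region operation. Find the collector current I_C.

Thevenize the base divider: V_Th = V_CC·R_2/(R_1+R_2) = 11×18/65 = 3.05 V, R_Th = R_1‖R_2 = 13 kΩ.
Base-emitter loop: V_Th = I_B·R_Th + V_BE + (β+1)I_B·R_E, so I_B = (3.05 − 0.7) / (13 + 51×1.8) = 0.0224 mA.
I_C = β·I_B = 50×0.0224 = 1.12 mA, and I_E = (β+1)I_B = 1.14 mA.
V_CE = V_CC − I_C·R_C − I_E·R_E = 11 − 1.12×0.56 − 1.14×1.8 = 8.32 V.
V_CE = 8.32 V > 0.2 V confirms active-region operation.

I_C ≈ 1.1 mA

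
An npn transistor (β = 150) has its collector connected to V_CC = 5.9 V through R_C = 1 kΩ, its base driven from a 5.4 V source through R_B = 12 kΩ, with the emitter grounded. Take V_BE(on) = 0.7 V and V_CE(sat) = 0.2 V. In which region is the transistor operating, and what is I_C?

saturation; I_C ≈ 5.7 mA

Assume active: I_B = (5.4 − 0.7)/12 = 0.392 mA, giving I_C = β·I_B = 58.8 mA.
But then V_CE = 5.9 − 58.8×1 = -52.9 V < V_CE(sat) = 0.2 V — impossible in the active region.
So the transistor is saturated. With V_CE = 0.2 V, I_C = (V_CC − 0.2)/R_C = 5.7/1 = 5.7 mA.
Check: β·I_B = 58.8 mA > I_C = 5.7 mA, confirming saturation.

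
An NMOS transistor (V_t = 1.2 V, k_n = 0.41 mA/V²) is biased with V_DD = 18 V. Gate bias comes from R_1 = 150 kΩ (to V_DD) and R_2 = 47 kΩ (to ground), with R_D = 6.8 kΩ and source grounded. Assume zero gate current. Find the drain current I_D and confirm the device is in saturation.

V_G = V_DD·R_2/(R_1+R_2) = 18×47/197 = 4.29 V. With the source grounded, V_GS = V_G = 4.29 V.
Assume saturation: I_D = (k_n/2)(V_GS − V_t)² = (0.41/2)×(4.29 − 1.2)² = 0.205×3.09² = 1.96 mA.
V_DS = V_DD − I_D·R_D = 18 − 1.96×6.8 = 4.65 V.
Saturation requires V_DS ≥ V_GS − V_t = 3.09 V; 4.65 ≥ 3.09 ✓.

I_D ≈ 2 mA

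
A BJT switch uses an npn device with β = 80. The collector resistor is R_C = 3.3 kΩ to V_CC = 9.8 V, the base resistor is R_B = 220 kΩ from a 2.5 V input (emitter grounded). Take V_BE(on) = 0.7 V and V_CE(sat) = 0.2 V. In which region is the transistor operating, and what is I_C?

Assume active. Base-emitter loop: I_B = (V_BB − V_BE)/R_B = (2.5 − 0.7)/220 = 0.00818 mA.
I_C = β·I_B = 80×0.00818 = 0.655 mA.
V_CE = V_CC − I_C·R_C = 9.8 − 0.655×3.3 = 7.64 V > V_CE(sat), so the active-region assumption holds.

active; I_C ≈ 0.65 mA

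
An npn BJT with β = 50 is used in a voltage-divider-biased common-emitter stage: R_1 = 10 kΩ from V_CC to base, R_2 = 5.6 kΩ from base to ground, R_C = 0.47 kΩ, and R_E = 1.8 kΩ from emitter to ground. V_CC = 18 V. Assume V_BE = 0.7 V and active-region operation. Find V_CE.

Thevenize the base divider: V_Th = V_CC·R_2/(R_1+R_2) = 18×5.6/15.6 = 6.46 V, R_Th = R_1‖R_2 = 3.59 kΩ.
Base-emitter loop: V_Th = I_B·R_Th + V_BE + (β+1)I_B·R_E, so I_B = (6.46 − 0.7) / (3.59 + 51×1.8) = 0.0604 mA.
I_C = β·I_B = 50×0.0604 = 3.02 mA, and I_E = (β+1)I_B = 3.08 mA.
V_CE = V_CC − I_C·R_C − I_E·R_E = 18 − 3.02×0.47 − 3.08×1.8 = 11 V.
V_CE = 11 V > 0.2 V confirms active-region operation.

V_CE ≈ 11 V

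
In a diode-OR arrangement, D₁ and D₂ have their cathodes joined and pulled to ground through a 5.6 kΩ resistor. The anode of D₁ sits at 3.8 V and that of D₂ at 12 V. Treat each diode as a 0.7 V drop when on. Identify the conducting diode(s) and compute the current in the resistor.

Assume both conduct. Then node N would need to be at both 3.8−0.7 = 3.1 V and 12−0.7 = 11.3 V, which is impossible.
Assume only D₂ conducts: V_N = 12 − 0.7 = 11.3 V, so I_R = 11.3/5.6 = 2.02 mA.
Check D₁: its anode-to-cathode voltage is 3.8 − 11.3 = -7.5 V < 0.7 V, so it is off. The assumption is consistent.

Only D₂ conducts; I_R ≈ 2 mA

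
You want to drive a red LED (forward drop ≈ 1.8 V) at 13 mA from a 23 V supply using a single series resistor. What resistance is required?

The resistor drops V_S − V_D = 23 − 1.8 = 21.2 V at 13 mA.
R = 21.2 V / 13 mA = 1.63 kΩ.

R ≈ 1.6 kΩ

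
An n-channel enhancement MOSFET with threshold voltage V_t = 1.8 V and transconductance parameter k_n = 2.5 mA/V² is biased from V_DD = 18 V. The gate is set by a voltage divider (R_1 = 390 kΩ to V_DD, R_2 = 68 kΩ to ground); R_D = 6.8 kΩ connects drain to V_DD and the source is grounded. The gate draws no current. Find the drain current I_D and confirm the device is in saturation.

I_D ≈ 0.95 mA

V_G = V_DD·R_2/(R_1+R_2) = 18×68/458 = 2.67 V. With the source grounded, V_GS = V_G = 2.67 V.
Assume saturation: I_D = (k_n/2)(V_GS − V_t)² = (2.5/2)×(2.67 − 1.8)² = 1.25×0.872² = 0.952 mA.
V_DS = V_DD − I_D·R_D = 18 − 0.952×6.8 = 11.5 V.
Saturation requires V_DS ≥ V_GS − V_t = 0.872 V; 11.5 ≥ 0.872 ✓.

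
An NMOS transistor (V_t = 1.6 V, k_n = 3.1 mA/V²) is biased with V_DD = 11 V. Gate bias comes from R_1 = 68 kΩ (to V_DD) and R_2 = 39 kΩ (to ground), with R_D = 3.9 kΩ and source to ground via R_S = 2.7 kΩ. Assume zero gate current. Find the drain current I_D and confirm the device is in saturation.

V_G = V_DD·R_2/(R_1+R_2) = 11×39/107 = 4.01 V.
Assume saturation: I_D = (k_n/2)(V_GS − V_t)² with V_GS = V_G − I_D·R_S = 4.01 − 2.7·I_D.
Substituting gives 11.3·I_D² − 21.2·I_D + 9 = 0, with roots I_D = 0.652 or 1.22 mA.
The root I_D = 1.22 mA gives V_GS = 0.712 V ≤ V_t, so take I_D = 0.652 mA.
Then V_GS = 2.25 V and V_DS = V_DD − I_D(R_D+R_S) = 11 − 0.652×6.6 = 6.7 V.
Saturation requires V_DS ≥ V_GS − V_t = 0.649 V; 6.7 ≥ 0.649 ✓.

I_D ≈ 0.65 mA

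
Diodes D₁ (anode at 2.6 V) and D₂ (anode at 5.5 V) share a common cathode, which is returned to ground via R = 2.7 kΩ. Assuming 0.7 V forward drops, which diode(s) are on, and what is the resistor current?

Only D₂ conducts; I_R ≈ 1.8 mA

Assume both conduct. Then node N would need to be at both 2.6−0.7 = 1.9 V and 5.5−0.7 = 4.8 V, which is impossible.
Assume only D₂ conducts: V_N = 5.5 − 0.7 = 4.8 V, so I_R = 4.8/2.7 = 1.78 mA.
Check D₁: its anode-to-cathode voltage is 2.6 − 4.8 = -2.2 V < 0.7 V, so it is off. The assumption is consistent.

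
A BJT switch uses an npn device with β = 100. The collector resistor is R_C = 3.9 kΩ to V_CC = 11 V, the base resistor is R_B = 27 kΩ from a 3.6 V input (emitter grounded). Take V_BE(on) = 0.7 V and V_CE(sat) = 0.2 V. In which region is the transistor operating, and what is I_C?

Assume active: I_B = (3.6 − 0.7)/27 = 0.107 mA, giving I_C = β·I_B = 10.7 mA.
But then V_CE = 11 − 10.7×3.9 = -30.9 V < V_CE(sat) = 0.2 V — impossible in the active region.
So the transistor is saturated. With V_CE = 0.2 V, I_C = (V_CC − 0.2)/R_C = 10.8/3.9 = 2.77 mA.
Check: β·I_B = 10.7 mA > I_C = 2.77 mA, confirming saturation.

saturation; I_C ≈ 2.8 mA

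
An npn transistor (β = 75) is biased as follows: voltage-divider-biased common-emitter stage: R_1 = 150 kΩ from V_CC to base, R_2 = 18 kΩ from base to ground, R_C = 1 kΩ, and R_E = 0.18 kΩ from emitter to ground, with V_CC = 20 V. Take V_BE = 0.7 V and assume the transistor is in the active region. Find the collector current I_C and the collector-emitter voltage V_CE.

Thevenize the base divider: V_Th = V_CC·R_2/(R_1+R_2) = 20×18/168 = 2.14 V, R_Th = R_1‖R_2 = 16.1 kΩ.
Base-emitter loop: V_Th = I_B·R_Th + V_BE + (β+1)I_B·R_E, so I_B = (2.14 − 0.7) / (16.1 + 76×0.18) = 0.0485 mA.
I_C = β·I_B = 75×0.0485 = 3.64 mA, and I_E = (β+1)I_B = 3.69 mA.
V_CE = V_CC − I_C·R_C − I_E·R_E = 20 − 3.64×1 − 3.69×0.18 = 15.7 V.
V_CE = 15.7 V > 0.2 V confirms active-region operation.

I_C ≈ 3.6 mA, V_CE ≈ 16 V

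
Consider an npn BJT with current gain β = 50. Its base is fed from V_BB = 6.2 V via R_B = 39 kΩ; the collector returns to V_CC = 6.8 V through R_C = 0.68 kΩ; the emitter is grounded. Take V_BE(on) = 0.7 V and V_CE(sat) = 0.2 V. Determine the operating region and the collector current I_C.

active; I_C ≈ 7.1 mA

Assume active. Base-emitter loop: I_B = (V_BB − V_BE)/R_B = (6.2 − 0.7)/39 = 0.141 mA.
I_C = β·I_B = 50×0.141 = 7.05 mA.
V_CE = V_CC − I_C·R_C = 6.8 − 7.05×0.68 = 2.01 V > V_CE(sat), so the active-region assumption holds.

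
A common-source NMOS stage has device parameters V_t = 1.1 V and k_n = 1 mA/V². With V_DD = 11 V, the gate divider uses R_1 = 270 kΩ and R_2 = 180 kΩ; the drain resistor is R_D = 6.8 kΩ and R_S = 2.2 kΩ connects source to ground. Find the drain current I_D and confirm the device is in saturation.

V_G = V_DD·R_2/(R_1+R_2) = 11×180/450 = 4.4 V.
Assume saturation: I_D = (k_n/2)(V_GS − V_t)² with V_GS = V_G − I_D·R_S = 4.4 − 2.2·I_D.
Substituting gives 2.42·I_D² − 8.26·I_D + 5.45 = 0, with roots I_D = 0.893 or 2.52 mA.
The root I_D = 2.52 mA gives V_GS = -1.15 V ≤ V_t, so take I_D = 0.893 mA.
Then V_GS = 2.44 V and V_DS = V_DD − I_D(R_D+R_S) = 11 − 0.893×9 = 2.97 V.
Saturation requires V_DS ≥ V_GS − V_t = 1.34 V; 2.97 ≥ 1.34 ✓.

I_D ≈ 0.89 mA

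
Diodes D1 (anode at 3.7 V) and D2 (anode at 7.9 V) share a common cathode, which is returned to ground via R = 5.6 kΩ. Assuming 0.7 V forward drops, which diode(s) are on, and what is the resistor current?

Assume both conduct. Then node N would need to be at both 3.7−0.7 = 3 V and 7.9−0.7 = 7.2 V, which is impossible.
Assume only D2 conducts: V_N = 7.9 − 0.7 = 7.2 V, so I_R = 7.2/5.6 = 1.29 mA.
Check D1: its anode-to-cathode voltage is 3.7 − 7.2 = -3.5 V < 0.7 V, so it is off. The assumption is consistent.

Only D2 conducts; I_R ≈ 1.3 mA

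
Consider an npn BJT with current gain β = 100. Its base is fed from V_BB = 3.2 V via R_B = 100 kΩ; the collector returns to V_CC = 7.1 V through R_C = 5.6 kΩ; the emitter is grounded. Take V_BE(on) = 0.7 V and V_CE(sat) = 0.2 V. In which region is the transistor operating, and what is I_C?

Assume active: I_B = (3.2 − 0.7)/100 = 0.025 mA, giving I_C = β·I_B = 2.5 mA.
But then V_CE = 7.1 − 2.5×5.6 = -6.9 V < V_CE(sat) = 0.2 V — impossible in the active region.
So the transistor is saturated. With V_CE = 0.2 V, I_C = (V_CC − 0.2)/R_C = 6.9/5.6 = 1.23 mA.
Check: β·I_B = 2.5 mA > I_C = 1.23 mA, confirming saturation.

saturation; I_C ≈ 1.2 mA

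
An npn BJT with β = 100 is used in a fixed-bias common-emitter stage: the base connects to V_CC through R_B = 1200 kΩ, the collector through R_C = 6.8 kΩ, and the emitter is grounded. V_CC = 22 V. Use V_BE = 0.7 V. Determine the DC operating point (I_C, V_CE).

Base loop: V_CC = I_B·R_B + V_BE, so I_B = (22 − 0.7)/1200 kΩ = 0.0178 mA.
In the active region I_C = β·I_B = 100 × 0.0178 = 1.78 mA.
Collector loop: V_CE = V_CC − I_C·R_C = 22 − 1.78×6.8 = 9.93 V.
Since V_CE = 9.93 V > V_CE(sat) ≈ 0.2 V, the transistor is in the active region as assumed.

I_C ≈ 1.8 mA, V_CE ≈ 9.9 V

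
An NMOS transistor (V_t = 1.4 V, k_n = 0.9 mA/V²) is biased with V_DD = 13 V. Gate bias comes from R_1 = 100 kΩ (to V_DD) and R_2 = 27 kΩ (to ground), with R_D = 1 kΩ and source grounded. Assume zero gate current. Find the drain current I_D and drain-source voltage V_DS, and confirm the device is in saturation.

I_D ≈ 0.84 mA, V_DS ≈ 12 V

V_G = V_DD·R_2/(R_1+R_2) = 13×27/127 = 2.76 V. With the source grounded, V_GS = V_G = 2.76 V.
Assume saturation: I_D = (k_n/2)(V_GS − V_t)² = (0.9/2)×(2.76 − 1.4)² = 0.45×1.36² = 0.837 mA.
V_DS = V_DD − I_D·R_D = 13 − 0.837×1 = 12.2 V.
Saturation requires V_DS ≥ V_GS − V_t = 1.36 V; 12.2 ≥ 1.36 ✓.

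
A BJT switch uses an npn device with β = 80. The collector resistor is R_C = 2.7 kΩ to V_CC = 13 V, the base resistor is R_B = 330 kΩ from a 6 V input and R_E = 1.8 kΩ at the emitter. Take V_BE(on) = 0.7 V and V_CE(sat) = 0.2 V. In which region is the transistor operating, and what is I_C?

Assume active. Base-emitter loop: I_B = (V_BB − V_BE)/(R_B + (β+1)R_E) = (6 − 0.7)/(330 + 81×1.8) = 0.0111 mA.
I_C = β·I_B = 80×0.0111 = 0.891 mA.
V_CE = V_CC − I_C·R_C − I_E·R_E = 13 − 0.891×2.7 − 0.902×1.8 = 8.97 V > V_CE(sat), so the active-region assumption holds.

active; I_C ≈ 0.89 mA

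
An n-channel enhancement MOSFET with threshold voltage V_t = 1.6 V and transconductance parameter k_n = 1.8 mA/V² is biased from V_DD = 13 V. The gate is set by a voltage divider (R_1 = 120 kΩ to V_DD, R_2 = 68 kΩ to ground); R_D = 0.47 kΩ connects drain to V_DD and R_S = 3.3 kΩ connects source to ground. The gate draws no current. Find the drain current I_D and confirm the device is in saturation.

V_G = V_DD·R_2/(R_1+R_2) = 13×68/188 = 4.7 V.
Assume saturation: I_D = (k_n/2)(V_GS − V_t)² with V_GS = V_G − I_D·R_S = 4.7 − 3.3·I_D.
Substituting gives 9.8·I_D² − 19.4·I_D + 8.66 = 0, with roots I_D = 0.677 or 1.3 mA.
The root I_D = 1.3 mA gives V_GS = 0.396 V ≤ V_t, so take I_D = 0.677 mA.
Then V_GS = 2.47 V and V_DS = V_DD − I_D(R_D+R_S) = 13 − 0.677×3.77 = 10.4 V.
Saturation requires V_DS ≥ V_GS − V_t = 0.867 V; 10.4 ≥ 0.867 ✓.

I_D ≈ 0.68 mA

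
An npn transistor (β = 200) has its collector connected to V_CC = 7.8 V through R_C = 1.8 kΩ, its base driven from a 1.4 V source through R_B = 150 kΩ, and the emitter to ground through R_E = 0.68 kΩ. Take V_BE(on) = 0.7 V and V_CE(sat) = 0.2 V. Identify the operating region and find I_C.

active; I_C ≈ 0.49 mA

Assume active. Base-emitter loop: I_B = (V_BB − V_BE)/(R_B + (β+1)R_E) = (1.4 − 0.7)/(150 + 201×0.68) = 0.00244 mA.
I_C = β·I_B = 200×0.00244 = 0.488 mA.
V_CE = V_CC − I_C·R_C − I_E·R_E = 7.8 − 0.488×1.8 − 0.491×0.68 = 6.59 V > V_CE(sat), so the active-region assumption holds.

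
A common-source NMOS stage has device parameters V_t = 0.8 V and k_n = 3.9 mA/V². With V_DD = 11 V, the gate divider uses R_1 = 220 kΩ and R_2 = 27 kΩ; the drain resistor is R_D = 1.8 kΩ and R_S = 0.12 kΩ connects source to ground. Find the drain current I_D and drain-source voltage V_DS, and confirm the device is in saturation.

I_D ≈ 0.27 mA, V_DS ≈ 10 V

V_G = V_DD·R_2/(R_1+R_2) = 11×27/247 = 1.2 V.
Assume saturation: I_D = (k_n/2)(V_GS − V_t)² with V_GS = V_G − I_D·R_S = 1.2 − 0.12·I_D.
Substituting gives 0.0281·I_D² − 1.19·I_D + 0.316 = 0, with roots I_D = 0.267 or 42.1 mA.
The root I_D = 42.1 mA gives V_GS = -3.84 V ≤ V_t, so take I_D = 0.267 mA.
Then V_GS = 1.17 V and V_DS = V_DD − I_D(R_D+R_S) = 11 − 0.267×1.92 = 10.5 V.
Saturation requires V_DS ≥ V_GS − V_t = 0.37 V; 10.5 ≥ 0.37 ✓.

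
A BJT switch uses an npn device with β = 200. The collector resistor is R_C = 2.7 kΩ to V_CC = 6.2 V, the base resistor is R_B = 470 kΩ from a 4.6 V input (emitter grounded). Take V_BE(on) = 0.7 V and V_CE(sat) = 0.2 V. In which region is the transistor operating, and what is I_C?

Assume active. Base-emitter loop: I_B = (V_BB − V_BE)/R_B = (4.6 − 0.7)/470 = 0.0083 mA.
I_C = β·I_B = 200×0.0083 = 1.66 mA.
V_CE = V_CC − I_C·R_C = 6.2 − 1.66×2.7 = 1.72 V > V_CE(sat), so the active-region assumption holds.

active; I_C ≈ 1.7 mA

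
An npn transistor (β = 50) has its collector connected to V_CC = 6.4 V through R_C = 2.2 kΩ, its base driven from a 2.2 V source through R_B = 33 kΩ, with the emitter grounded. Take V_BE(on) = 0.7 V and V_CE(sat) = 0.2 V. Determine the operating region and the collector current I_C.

Assume active. Base-emitter loop: I_B = (V_BB − V_BE)/R_B = (2.2 − 0.7)/33 = 0.0455 mA.
I_C = β·I_B = 50×0.0455 = 2.27 mA.
V_CE = V_CC − I_C·R_C = 6.4 − 2.27×2.2 = 1.4 V > V_CE(sat), so the active-region assumption holds.

active; I_C ≈ 2.3 mA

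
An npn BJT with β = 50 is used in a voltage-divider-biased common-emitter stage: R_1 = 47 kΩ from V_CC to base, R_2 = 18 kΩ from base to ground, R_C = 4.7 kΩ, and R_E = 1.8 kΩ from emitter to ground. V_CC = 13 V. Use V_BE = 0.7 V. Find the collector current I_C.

I_C ≈ 1.4 mA

Thevenize the base divider: V_Th = V_CC·R_2/(R_1+R_2) = 13×18/65 = 3.6 V, R_Th = R_1‖R_2 = 13 kΩ.
Base-emitter loop: V_Th = I_B·R_Th + V_BE + (β+1)I_B·R_E, so I_B = (3.6 − 0.7) / (13 + 51×1.8) = 0.0277 mA.
I_C = β·I_B = 50×0.0277 = 1.38 mA, and I_E = (β+1)I_B = 1.41 mA.
V_CE = V_CC − I_C·R_C − I_E·R_E = 13 − 1.38×4.7 − 1.41×1.8 = 3.96 V.
V_CE = 3.96 V > 0.2 V confirms active-region operation.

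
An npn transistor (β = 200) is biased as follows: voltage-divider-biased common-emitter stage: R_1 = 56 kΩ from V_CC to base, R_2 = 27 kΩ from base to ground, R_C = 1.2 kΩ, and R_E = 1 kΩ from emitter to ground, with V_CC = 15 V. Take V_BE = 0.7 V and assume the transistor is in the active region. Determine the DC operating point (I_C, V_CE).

Thevenize the base divider: V_Th = V_CC·R_2/(R_1+R_2) = 15×27/83 = 4.88 V, R_Th = R_1‖R_2 = 18.2 kΩ.
Base-emitter loop: V_Th = I_B·R_Th + V_BE + (β+1)I_B·R_E, so I_B = (4.88 − 0.7) / (18.2 + 201×1) = 0.0191 mA.
I_C = β·I_B = 200×0.0191 = 3.81 mA, and I_E = (β+1)I_B = 3.83 mA.
V_CE = V_CC − I_C·R_C − I_E·R_E = 15 − 3.81×1.2 − 3.83×1 = 6.59 V.
V_CE = 6.59 V > 0.2 V confirms active-region operation.

I_C ≈ 3.8 mA, V_CE ≈ 6.6 V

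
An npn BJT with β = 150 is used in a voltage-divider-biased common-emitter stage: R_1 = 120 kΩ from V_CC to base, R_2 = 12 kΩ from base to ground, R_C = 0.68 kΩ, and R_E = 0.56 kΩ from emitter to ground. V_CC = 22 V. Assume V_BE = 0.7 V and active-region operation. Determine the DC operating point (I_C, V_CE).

I_C ≈ 2 mA, V_CE ≈ 19 V

Thevenize the base divider: V_Th = V_CC·R_2/(R_1+R_2) = 22×12/132 = 2 V, R_Th = R_1‖R_2 = 10.9 kΩ.
Base-emitter loop: V_Th = I_B·R_Th + V_BE + (β+1)I_B·R_E, so I_B = (2 − 0.7) / (10.9 + 151×0.56) = 0.0136 mA.
I_C = β·I_B = 150×0.0136 = 2.04 mA, and I_E = (β+1)I_B = 2.06 mA.
V_CE = V_CC − I_C·R_C − I_E·R_E = 22 − 2.04×0.68 − 2.06×0.56 = 19.5 V.
V_CE = 19.5 V > 0.2 V confirms active-region operation.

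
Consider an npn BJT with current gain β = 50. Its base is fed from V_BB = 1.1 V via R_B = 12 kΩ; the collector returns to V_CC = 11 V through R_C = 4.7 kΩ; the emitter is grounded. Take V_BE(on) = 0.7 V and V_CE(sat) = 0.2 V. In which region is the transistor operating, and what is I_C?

Assume active. Base-emitter loop: I_B = (V_BB − V_BE)/R_B = (1.1 − 0.7)/12 = 0.0333 mA.
I_C = β·I_B = 50×0.0333 = 1.67 mA.
V_CE = V_CC − I_C·R_C = 11 − 1.67×4.7 = 3.17 V > V_CE(sat), so the active-region assumption holds.

active; I_C ≈ 1.7 mA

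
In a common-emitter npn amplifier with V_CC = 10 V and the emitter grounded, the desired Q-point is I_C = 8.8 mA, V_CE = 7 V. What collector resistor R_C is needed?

R_C ≈ 0.34 kΩ

Collector loop: V_CC = I_C·R_C + V_CE.
R_C = (V_CC − V_CE)/I_C = (10 − 7)/8.8 = 0.341 kΩ.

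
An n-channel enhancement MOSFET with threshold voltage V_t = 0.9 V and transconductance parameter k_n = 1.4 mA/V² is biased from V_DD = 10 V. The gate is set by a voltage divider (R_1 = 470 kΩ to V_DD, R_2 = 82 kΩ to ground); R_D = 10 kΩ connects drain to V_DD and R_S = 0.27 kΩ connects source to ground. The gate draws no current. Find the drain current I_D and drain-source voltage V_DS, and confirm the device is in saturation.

V_G = V_DD·R_2/(R_1+R_2) = 10×82/552 = 1.49 V.
Assume saturation: I_D = (k_n/2)(V_GS − V_t)² with V_GS = V_G − I_D·R_S = 1.49 − 0.27·I_D.
Substituting gives 0.051·I_D² − 1.22·I_D + 0.24 = 0, with roots I_D = 0.198 or 23.7 mA.
The root I_D = 23.7 mA gives V_GS = -4.92 V ≤ V_t, so take I_D = 0.198 mA.
Then V_GS = 1.43 V and V_DS = V_DD − I_D(R_D+R_S) = 10 − 0.198×10.3 = 7.97 V.
Saturation requires V_DS ≥ V_GS − V_t = 0.532 V; 7.97 ≥ 0.532 ✓.

I_D ≈ 0.2 mA, V_DS ≈ 8 V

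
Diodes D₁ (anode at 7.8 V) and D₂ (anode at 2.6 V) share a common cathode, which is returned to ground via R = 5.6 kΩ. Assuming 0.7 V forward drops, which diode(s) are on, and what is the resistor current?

Assume both conduct. Then node N would need to be at both 7.8−0.7 = 7.1 V and 2.6−0.7 = 1.9 V, which is impossible.
Assume only D₁ conducts: V_N = 7.8 − 0.7 = 7.1 V, so I_R = 7.1/5.6 = 1.27 mA.
Check D₂: its anode-to-cathode voltage is 2.6 − 7.1 = -4.5 V < 0.7 V, so it is off. The assumption is consistent.

Only D₁ conducts; I_R ≈ 1.3 mA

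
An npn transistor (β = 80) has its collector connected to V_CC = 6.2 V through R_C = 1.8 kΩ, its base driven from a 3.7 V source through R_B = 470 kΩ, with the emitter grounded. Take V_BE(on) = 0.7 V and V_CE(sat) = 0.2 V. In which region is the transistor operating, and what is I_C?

Assume active. Base-emitter loop: I_B = (V_BB − V_BE)/R_B = (3.7 − 0.7)/470 = 0.00638 mA.
I_C = β·I_B = 80×0.00638 = 0.511 mA.
V_CE = V_CC − I_C·R_C = 6.2 − 0.511×1.8 = 5.28 V > V_CE(sat), so the active-region assumption holds.

active; I_C ≈ 0.51 mA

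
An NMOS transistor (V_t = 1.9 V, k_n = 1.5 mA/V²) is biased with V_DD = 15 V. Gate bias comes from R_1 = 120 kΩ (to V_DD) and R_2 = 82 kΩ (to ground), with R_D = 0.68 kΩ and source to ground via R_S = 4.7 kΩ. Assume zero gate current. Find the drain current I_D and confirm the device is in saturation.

V_G = V_DD·R_2/(R_1+R_2) = 15×82/202 = 6.09 V.
Assume saturation: I_D = (k_n/2)(V_GS − V_t)² with V_GS = V_G − I_D·R_S = 6.09 − 4.7·I_D.
Substituting gives 16.6·I_D² − 30.5·I_D + 13.2 = 0, with roots I_D = 0.688 or 1.16 mA.
The root I_D = 1.16 mA gives V_GS = 0.659 V ≤ V_t, so take I_D = 0.688 mA.
Then V_GS = 2.86 V and V_DS = V_DD − I_D(R_D+R_S) = 15 − 0.688×5.38 = 11.3 V.
Saturation requires V_DS ≥ V_GS − V_t = 0.957 V; 11.3 ≥ 0.957 ✓.

I_D ≈ 0.69 mA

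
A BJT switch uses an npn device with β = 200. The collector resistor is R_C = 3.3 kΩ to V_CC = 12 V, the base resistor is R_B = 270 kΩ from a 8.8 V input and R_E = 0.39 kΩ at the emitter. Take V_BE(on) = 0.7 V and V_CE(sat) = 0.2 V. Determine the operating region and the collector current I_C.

Assume active: I_B = (8.8 − 0.7)/(270 + 201×0.39) = 0.0232 mA, I_C = β·I_B = 4.65 mA.
Then V_CE = 12 − 4.65×3.3 − 4.67×0.39 = -5.17 V < 0.2 V — the active assumption fails.
Re-solve with V_CE = 0.2 V. KCL at the emitter: V_E/R_E = (V_BB−0.7−V_E)/R_B + (V_CC−0.2−V_E)/R_C, giving V_E = 1.26 V.
I_C = (V_CC − 0.2 − V_E)/R_C = (11.8 − 1.26)/3.3 = 3.2 mA.
Check: I_B = (8.1 − 1.26)/270 = 0.0253 mA, and β·I_B = 5.07 mA > I_C, confirming saturation.

saturation; I_C ≈ 3.2 mA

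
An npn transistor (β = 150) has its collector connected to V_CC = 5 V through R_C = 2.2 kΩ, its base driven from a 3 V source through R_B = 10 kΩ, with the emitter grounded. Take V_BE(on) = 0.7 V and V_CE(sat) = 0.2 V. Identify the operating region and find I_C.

saturation; I_C ≈ 2.2 mA

Assume active: I_B = (3 − 0.7)/10 = 0.23 mA, giving I_C = β·I_B = 34.5 mA.
But then V_CE = 5 − 34.5×2.2 = -70.9 V < V_CE(sat) = 0.2 V — impossible in the active region.
So the transistor is saturated. With V_CE = 0.2 V, I_C = (V_CC − 0.2)/R_C = 4.8/2.2 = 2.18 mA.
Check: β·I_B = 34.5 mA > I_C = 2.18 mA, confirming saturation.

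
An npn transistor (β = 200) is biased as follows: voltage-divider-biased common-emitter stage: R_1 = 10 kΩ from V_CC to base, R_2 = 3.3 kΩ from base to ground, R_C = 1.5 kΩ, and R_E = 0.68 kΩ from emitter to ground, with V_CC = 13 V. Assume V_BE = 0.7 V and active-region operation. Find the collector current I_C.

I_C ≈ 3.6 mA

Thevenize the base divider: V_Th = V_CC·R_2/(R_1+R_2) = 13×3.3/13.3 = 3.23 V, R_Th = R_1‖R_2 = 2.48 kΩ.
Base-emitter loop: V_Th = I_B·R_Th + V_BE + (β+1)I_B·R_E, so I_B = (3.23 − 0.7) / (2.48 + 201×0.68) = 0.0181 mA.
I_C = β·I_B = 200×0.0181 = 3.63 mA, and I_E = (β+1)I_B = 3.65 mA.
V_CE = V_CC − I_C·R_C − I_E·R_E = 13 − 3.63×1.5 − 3.65×0.68 = 5.07 V.
V_CE = 5.07 V > 0.2 V confirms active-region operation.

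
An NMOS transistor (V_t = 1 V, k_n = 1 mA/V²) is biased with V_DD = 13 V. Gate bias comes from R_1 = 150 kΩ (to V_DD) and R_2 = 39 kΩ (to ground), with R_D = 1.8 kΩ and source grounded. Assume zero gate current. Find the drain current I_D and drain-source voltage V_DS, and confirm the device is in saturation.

I_D ≈ 1.4 mA, V_DS ≈ 10 V

V_G = V_DD·R_2/(R_1+R_2) = 13×39/189 = 2.68 V. With the source grounded, V_GS = V_G = 2.68 V.
Assume saturation: I_D = (k_n/2)(V_GS − V_t)² = (1/2)×(2.68 − 1)² = 0.5×1.68² = 1.42 mA.
V_DS = V_DD − I_D·R_D = 13 − 1.42×1.8 = 10.5 V.
Saturation requires V_DS ≥ V_GS − V_t = 1.68 V; 10.5 ≥ 1.68 ✓.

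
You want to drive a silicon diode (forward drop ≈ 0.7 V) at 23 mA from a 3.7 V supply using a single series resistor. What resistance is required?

R ≈ 0.13 kΩ

The resistor drops V_S − V_D = 3.7 − 0.7 = 3 V at 23 mA.
R = 3 V / 23 mA = 0.13 kΩ.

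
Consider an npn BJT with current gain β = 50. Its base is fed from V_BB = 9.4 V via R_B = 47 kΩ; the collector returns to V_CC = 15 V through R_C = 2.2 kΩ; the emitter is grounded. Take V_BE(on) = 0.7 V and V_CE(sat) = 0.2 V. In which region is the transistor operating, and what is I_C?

saturation; I_C ≈ 6.7 mA

Assume active: I_B = (9.4 − 0.7)/47 = 0.185 mA, giving I_C = β·I_B = 9.26 mA.
But then V_CE = 15 − 9.26×2.2 = -5.36 V < V_CE(sat) = 0.2 V — impossible in the active region.
So the transistor is saturated. With V_CE = 0.2 V, I_C = (V_CC − 0.2)/R_C = 14.8/2.2 = 6.73 mA.
Check: β·I_B = 9.26 mA > I_C = 6.73 mA, confirming saturation.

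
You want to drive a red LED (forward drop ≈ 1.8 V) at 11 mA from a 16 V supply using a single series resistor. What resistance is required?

The resistor drops V_S − V_D = 16 − 1.8 = 14.2 V at 11 mA.
R = 14.2 V / 11 mA = 1.29 kΩ.

R ≈ 1.3 kΩ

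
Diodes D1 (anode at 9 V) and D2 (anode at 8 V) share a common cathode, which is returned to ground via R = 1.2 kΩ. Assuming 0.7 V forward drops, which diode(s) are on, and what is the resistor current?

Only D1 conducts; I_R ≈ 6.9 mA

Assume both conduct. Then node N would need to be at both 9−0.7 = 8.3 V and 8−0.7 = 7.3 V, which is impossible.
Assume only D1 conducts: V_N = 9 − 0.7 = 8.3 V, so I_R = 8.3/1.2 = 6.92 mA.
Check D2: its anode-to-cathode voltage is 8 − 8.3 = -0.3 V < 0.7 V, so it is off. The assumption is consistent.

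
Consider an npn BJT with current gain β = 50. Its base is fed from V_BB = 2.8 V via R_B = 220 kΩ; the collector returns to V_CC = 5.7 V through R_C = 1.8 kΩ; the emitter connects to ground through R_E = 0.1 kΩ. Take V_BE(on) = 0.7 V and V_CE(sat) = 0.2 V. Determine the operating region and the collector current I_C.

active; I_C ≈ 0.47 mA

Assume active. Base-emitter loop: I_B = (V_BB − V_BE)/(R_B + (β+1)R_E) = (2.8 − 0.7)/(220 + 51×0.1) = 0.00933 mA.
I_C = β·I_B = 50×0.00933 = 0.466 mA.
V_CE = V_CC − I_C·R_C − I_E·R_E = 5.7 − 0.466×1.8 − 0.476×0.1 = 4.81 V > V_CE(sat), so the active-region assumption holds.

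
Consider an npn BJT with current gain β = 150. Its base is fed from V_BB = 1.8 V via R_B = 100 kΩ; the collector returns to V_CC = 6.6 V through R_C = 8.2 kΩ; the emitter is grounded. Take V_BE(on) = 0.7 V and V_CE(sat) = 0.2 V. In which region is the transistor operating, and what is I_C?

saturation; I_C ≈ 0.78 mA

Assume active: I_B = (1.8 − 0.7)/100 = 0.011 mA, giving I_C = β·I_B = 1.65 mA.
But then V_CE = 6.6 − 1.65×8.2 = -6.93 V < V_CE(sat) = 0.2 V — impossible in the active region.
So the transistor is saturated. With V_CE = 0.2 V, I_C = (V_CC − 0.2)/R_C = 6.4/8.2 = 0.78 mA.
Check: β·I_B = 1.65 mA > I_C = 0.78 mA, confirming saturation.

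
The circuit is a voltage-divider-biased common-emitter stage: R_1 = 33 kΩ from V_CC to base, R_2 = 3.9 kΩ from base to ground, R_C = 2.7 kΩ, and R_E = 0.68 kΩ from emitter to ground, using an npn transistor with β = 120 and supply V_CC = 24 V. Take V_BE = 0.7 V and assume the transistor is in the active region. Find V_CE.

Thevenize the base divider: V_Th = V_CC·R_2/(R_1+R_2) = 24×3.9/36.9 = 2.54 V, R_Th = R_1‖R_2 = 3.49 kΩ.
Base-emitter loop: V_Th = I_B·R_Th + V_BE + (β+1)I_B·R_E, so I_B = (2.54 − 0.7) / (3.49 + 121×0.68) = 0.0214 mA.
I_C = β·I_B = 120×0.0214 = 2.57 mA, and I_E = (β+1)I_B = 2.59 mA.
V_CE = V_CC − I_C·R_C − I_E·R_E = 24 − 2.57×2.7 − 2.59×0.68 = 15.3 V.
V_CE = 15.3 V > 0.2 V confirms active-region operation.

V_CE ≈ 15 V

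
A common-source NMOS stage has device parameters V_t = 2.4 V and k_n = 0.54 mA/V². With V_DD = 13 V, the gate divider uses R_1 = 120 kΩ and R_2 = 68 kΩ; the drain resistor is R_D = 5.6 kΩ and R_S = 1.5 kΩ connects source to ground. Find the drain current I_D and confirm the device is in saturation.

I_D ≈ 0.57 mA

V_G = V_DD·R_2/(R_1+R_2) = 13×68/188 = 4.7 V.
Assume saturation: I_D = (k_n/2)(V_GS − V_t)² with V_GS = V_G − I_D·R_S = 4.7 − 1.5·I_D.
Substituting gives 0.608·I_D² − 2.86·I_D + 1.43 = 0, with roots I_D = 0.568 or 4.15 mA.
The root I_D = 4.15 mA gives V_GS = -1.52 V ≤ V_t, so take I_D = 0.568 mA.
Then V_GS = 3.85 V and V_DS = V_DD − I_D(R_D+R_S) = 13 − 0.568×7.1 = 8.97 V.
Saturation requires V_DS ≥ V_GS − V_t = 1.45 V; 8.97 ≥ 1.45 ✓.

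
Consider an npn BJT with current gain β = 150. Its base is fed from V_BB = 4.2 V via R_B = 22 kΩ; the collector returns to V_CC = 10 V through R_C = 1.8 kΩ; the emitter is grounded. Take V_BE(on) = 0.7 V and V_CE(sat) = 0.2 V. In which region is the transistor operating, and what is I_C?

saturation; I_C ≈ 5.4 mA

Assume active: I_B = (4.2 − 0.7)/22 = 0.159 mA, giving I_C = β·I_B = 23.9 mA.
But then V_CE = 10 − 23.9×1.8 = -33 V < V_CE(sat) = 0.2 V — impossible in the active region.
So the transistor is saturated. With V_CE = 0.2 V, I_C = (V_CC − 0.2)/R_C = 9.8/1.8 = 5.44 mA.
Check: β·I_B = 23.9 mA > I_C = 5.44 mA, confirming saturation.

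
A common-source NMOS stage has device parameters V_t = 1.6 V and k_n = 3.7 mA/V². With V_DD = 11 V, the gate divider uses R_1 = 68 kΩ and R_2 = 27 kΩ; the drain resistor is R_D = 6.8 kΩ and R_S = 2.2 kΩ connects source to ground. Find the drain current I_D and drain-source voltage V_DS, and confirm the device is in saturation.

I_D ≈ 0.47 mA, V_DS ≈ 6.8 V

V_G = V_DD·R_2/(R_1+R_2) = 11×27/95 = 3.13 V.
Assume saturation: I_D = (k_n/2)(V_GS − V_t)² with V_GS = V_G − I_D·R_S = 3.13 − 2.2·I_D.
Substituting gives 8.95·I_D² − 13.4·I_D + 4.31 = 0, with roots I_D = 0.466 or 1.03 mA.
The root I_D = 1.03 mA gives V_GS = 0.853 V ≤ V_t, so take I_D = 0.466 mA.
Then V_GS = 2.1 V and V_DS = V_DD − I_D(R_D+R_S) = 11 − 0.466×9 = 6.81 V.
Saturation requires V_DS ≥ V_GS − V_t = 0.502 V; 6.81 ≥ 0.502 ✓.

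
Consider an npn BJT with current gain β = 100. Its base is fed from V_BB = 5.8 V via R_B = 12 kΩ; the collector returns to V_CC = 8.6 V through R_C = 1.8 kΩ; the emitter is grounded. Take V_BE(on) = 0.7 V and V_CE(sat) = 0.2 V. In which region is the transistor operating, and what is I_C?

saturation; I_C ≈ 4.7 mA

Assume active: I_B = (5.8 − 0.7)/12 = 0.425 mA, giving I_C = β·I_B = 42.5 mA.
But then V_CE = 8.6 − 42.5×1.8 = -67.9 V < V_CE(sat) = 0.2 V — impossible in the active region.
So the transistor is saturated. With V_CE = 0.2 V, I_C = (V_CC − 0.2)/R_C = 8.4/1.8 = 4.67 mA.
Check: β·I_B = 42.5 mA > I_C = 4.67 mA, confirming saturation.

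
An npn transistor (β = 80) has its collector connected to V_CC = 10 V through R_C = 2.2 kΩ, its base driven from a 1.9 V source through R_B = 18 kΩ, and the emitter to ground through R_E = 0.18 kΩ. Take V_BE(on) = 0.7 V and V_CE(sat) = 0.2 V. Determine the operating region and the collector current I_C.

active; I_C ≈ 2.9 mA

Assume active. Base-emitter loop: I_B = (V_BB − V_BE)/(R_B + (β+1)R_E) = (1.9 − 0.7)/(18 + 81×0.18) = 0.0368 mA.
I_C = β·I_B = 80×0.0368 = 2.95 mA.
V_CE = V_CC − I_C·R_C − I_E·R_E = 10 − 2.95×2.2 − 2.98×0.18 = 2.98 V > V_CE(sat), so the active-region assumption holds.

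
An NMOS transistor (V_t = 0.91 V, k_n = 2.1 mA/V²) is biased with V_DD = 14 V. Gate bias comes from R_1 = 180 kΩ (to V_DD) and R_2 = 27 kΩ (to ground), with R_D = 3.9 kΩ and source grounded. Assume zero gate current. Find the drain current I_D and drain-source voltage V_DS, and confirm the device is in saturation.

I_D ≈ 0.88 mA, V_DS ≈ 11 V

V_G = V_DD·R_2/(R_1+R_2) = 14×27/207 = 1.83 V. With the source grounded, V_GS = V_G = 1.83 V.
Assume saturation: I_D = (k_n/2)(V_GS − V_t)² = (2.1/2)×(1.83 − 0.91)² = 1.05×0.916² = 0.881 mA.
V_DS = V_DD − I_D·R_D = 14 − 0.881×3.9 = 10.6 V.
Saturation requires V_DS ≥ V_GS − V_t = 0.916 V; 10.6 ≥ 0.916 ✓.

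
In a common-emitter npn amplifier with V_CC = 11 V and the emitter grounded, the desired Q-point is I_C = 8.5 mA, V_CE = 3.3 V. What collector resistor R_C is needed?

Collector loop: V_CC = I_C·R_C + V_CE.
R_C = (V_CC − V_CE)/I_C = (11 − 3.3)/8.5 = 0.906 kΩ.

R_C ≈ 0.91 kΩ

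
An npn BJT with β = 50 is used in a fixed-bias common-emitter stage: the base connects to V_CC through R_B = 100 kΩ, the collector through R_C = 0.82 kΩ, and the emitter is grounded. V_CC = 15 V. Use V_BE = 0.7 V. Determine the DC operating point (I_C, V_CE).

Base loop: V_CC = I_B·R_B + V_BE, so I_B = (15 − 0.7)/100 kΩ = 0.143 mA.
In the active region I_C = β·I_B = 50 × 0.143 = 7.15 mA.
Collector loop: V_CE = V_CC − I_C·R_C = 15 − 7.15×0.82 = 9.14 V.
Since V_CE = 9.14 V > V_CE(sat) ≈ 0.2 V, the transistor is in the active region as assumed.

I_C ≈ 7.2 mA, V_CE ≈ 9.1 V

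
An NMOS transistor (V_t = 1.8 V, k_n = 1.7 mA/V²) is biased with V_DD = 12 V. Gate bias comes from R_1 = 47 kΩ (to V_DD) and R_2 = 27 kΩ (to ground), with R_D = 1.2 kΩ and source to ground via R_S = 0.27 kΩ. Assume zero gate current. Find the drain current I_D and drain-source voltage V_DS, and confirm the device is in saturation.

V_G = V_DD·R_2/(R_1+R_2) = 12×27/74 = 4.38 V.
Assume saturation: I_D = (k_n/2)(V_GS − V_t)² with V_GS = V_G − I_D·R_S = 4.38 − 0.27·I_D.
Substituting gives 0.062·I_D² − 2.18·I_D + 5.65 = 0, with roots I_D = 2.81 or 32.4 mA.
The root I_D = 32.4 mA gives V_GS = -4.38 V ≤ V_t, so take I_D = 2.81 mA.
Then V_GS = 3.62 V and V_DS = V_DD − I_D(R_D+R_S) = 12 − 2.81×1.47 = 7.87 V.
Saturation requires V_DS ≥ V_GS − V_t = 1.82 V; 7.87 ≥ 1.82 ✓.

I_D ≈ 2.8 mA, V_DS ≈ 7.9 V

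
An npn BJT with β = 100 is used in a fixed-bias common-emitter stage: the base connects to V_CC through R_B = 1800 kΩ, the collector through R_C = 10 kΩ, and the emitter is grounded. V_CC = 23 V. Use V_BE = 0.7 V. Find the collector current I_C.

Base loop: V_CC = I_B·R_B + V_BE, so I_B = (23 − 0.7)/1800 kΩ = 0.0124 mA.
In the active region I_C = β·I_B = 100 × 0.0124 = 1.24 mA.
Collector loop: V_CE = V_CC − I_C·R_C = 23 − 1.24×10 = 10.6 V.
Since V_CE = 10.6 V > V_CE(sat) ≈ 0.2 V, the transistor is in the active region as assumed.

I_C ≈ 1.2 mA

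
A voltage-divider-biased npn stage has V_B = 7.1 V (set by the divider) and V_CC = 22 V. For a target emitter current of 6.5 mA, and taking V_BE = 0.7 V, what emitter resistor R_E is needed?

R_E ≈ 0.98 kΩ

V_E = V_B − V_BE = 7.1 − 0.7 = 6.4 V.
R_E = V_E / I_E = 6.4 / 6.5 = 0.985 kΩ.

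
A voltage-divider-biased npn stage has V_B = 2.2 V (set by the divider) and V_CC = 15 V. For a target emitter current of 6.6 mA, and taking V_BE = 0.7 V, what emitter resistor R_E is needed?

V_E = V_B − V_BE = 2.2 − 0.7 = 1.5 V.
R_E = V_E / I_E = 1.5 / 6.6 = 0.227 kΩ.

R_E ≈ 0.23 kΩ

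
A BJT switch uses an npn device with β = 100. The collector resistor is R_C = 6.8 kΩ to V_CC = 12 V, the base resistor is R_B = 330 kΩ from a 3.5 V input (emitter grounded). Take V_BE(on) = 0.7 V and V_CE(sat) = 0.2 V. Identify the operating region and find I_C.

active; I_C ≈ 0.85 mA

Assume active. Base-emitter loop: I_B = (V_BB − V_BE)/R_B = (3.5 − 0.7)/330 = 0.00848 mA.
I_C = β·I_B = 100×0.00848 = 0.848 mA.
V_CE = V_CC − I_C·R_C = 12 − 0.848×6.8 = 6.23 V > V_CE(sat), so the active-region assumption holds.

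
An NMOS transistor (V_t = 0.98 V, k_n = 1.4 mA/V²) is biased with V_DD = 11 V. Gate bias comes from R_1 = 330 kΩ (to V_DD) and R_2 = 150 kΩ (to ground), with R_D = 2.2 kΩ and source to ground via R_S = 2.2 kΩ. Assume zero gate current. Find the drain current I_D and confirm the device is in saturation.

V_G = V_DD·R_2/(R_1+R_2) = 11×150/480 = 3.44 V.
Assume saturation: I_D = (k_n/2)(V_GS − V_t)² with V_GS = V_G − I_D·R_S = 3.44 − 2.2·I_D.
Substituting gives 3.39·I_D² − 8.57·I_D + 4.23 = 0, with roots I_D = 0.672 or 1.86 mA.
The root I_D = 1.86 mA gives V_GS = -0.649 V ≤ V_t, so take I_D = 0.672 mA.
Then V_GS = 1.96 V and V_DS = V_DD − I_D(R_D+R_S) = 11 − 0.672×4.4 = 8.04 V.
Saturation requires V_DS ≥ V_GS − V_t = 0.98 V; 8.04 ≥ 0.98 ✓.

I_D ≈ 0.67 mA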